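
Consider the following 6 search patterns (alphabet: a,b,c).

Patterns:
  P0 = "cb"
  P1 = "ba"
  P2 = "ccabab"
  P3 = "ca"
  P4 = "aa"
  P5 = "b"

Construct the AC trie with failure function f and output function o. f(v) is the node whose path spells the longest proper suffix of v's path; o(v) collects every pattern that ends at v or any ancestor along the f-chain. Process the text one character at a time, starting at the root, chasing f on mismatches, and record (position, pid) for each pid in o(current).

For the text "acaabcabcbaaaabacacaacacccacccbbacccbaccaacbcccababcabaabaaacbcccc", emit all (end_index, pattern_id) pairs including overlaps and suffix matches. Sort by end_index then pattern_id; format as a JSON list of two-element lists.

Build:
Trie nodes:
  0='ε' goto a→11 b→3 c→1
  1='c' goto a→10 b→2 c→5
  2='cb' goto ·  [P0 ends]
  3='b' goto a→4  [P5 ends]
  4='ba' goto ·  [P1 ends]
  5='cc' goto a→6
  6='cca' goto b→7
  7='ccab' goto a→8
  8='ccaba' goto b→9
  9='ccabab' goto ·  [P2 ends]
  10='ca' goto ·  [P3 ends]
  11='a' goto a→12
  12='aa' goto ·  [P4 ends]

BFS fail/out derivation:
  n1('c'): parent n0 fail=0; on 'c' 0 → fail=0;  out ∅∪∅=∅
  n3('b'): parent n0 fail=0; on 'b' 0 → fail=0;  out {5}∪∅={5}
  n11('a'): parent n0 fail=0; on 'a' 0 → fail=0;  out ∅∪∅=∅
  n2('cb'): parent n1 fail=0; on 'b' 0 → fail=3;  out {0}∪{5}={0,5}
  n4('ba'): parent n3 fail=0; on 'a' 0 → fail=11;  out {1}∪∅={1}
  n5('cc'): parent n1 fail=0; on 'c' 0 → fail=1;  out ∅∪∅=∅
  n10('ca'): parent n1 fail=0; on 'a' 0 → fail=11;  out {3}∪∅={3}
  n12('aa'): parent n11 fail=0; on 'a' 0 → fail=11;  out {4}∪∅={4}
  n6('cca'): parent n5 fail=1; on 'a' 1 → fail=10;  out ∅∪{3}={3}
  n7('ccab'): parent n6 fail=10; on 'b' 10→11→0 → fail=3;  out ∅∪{5}={5}
  n8('ccaba'): parent n7 fail=3; on 'a' 3 → fail=4;  out ∅∪{1}={1}
  n9('ccabab'): parent n8 fail=4; on 'b' 4→11→0 → fail=3;  out {2}∪{5}={2,5}

Scan:
[0] read 'a'  n0⇒n11
[1] read 'c'  n11⇒n1 (via fail)
[2] read 'a'  n1⇒n10  → match P3@[1:2]
[3] read 'a'  n10⇒n12 (via fail)  → match P4@[2:3]
[4] read 'b'  n12⇒n3 (via fail)  → match P5@[4:4]
[5] read 'c'  n3⇒n1 (via fail)
[6] read 'a'  n1⇒n10  → match P3@[5:6]
[7] read 'b'  n10⇒n3 (via fail)  → match P5@[7:7]
[8] read 'c'  n3⇒n1 (via fail)
[9] read 'b'  n1⇒n2  → match P0@[8:9],P5@[9:9]
[10] read 'a'  n2⇒n4 (via fail)  → match P1@[9:10]
[11] read 'a'  n4⇒n12 (via fail)  → match P4@[10:11]
[12] read 'a'  n12⇒n12 (via fail)  → match P4@[11:12]
[13] read 'a'  n12⇒n12 (via fail)  → match P4@[12:13]
[14] read 'b'  n12⇒n3 (via fail)  → match P5@[14:14]
[15] read 'a'  n3⇒n4  → match P1@[14:15]
[16] read 'c'  n4⇒n1 (via fail)
[17] read 'a'  n1⇒n10  → match P3@[16:17]
[18] read 'c'  n10⇒n1 (via fail)
[19] read 'a'  n1⇒n10  → match P3@[18:19]
[20] read 'a'  n10⇒n12 (via fail)  → match P4@[19:20]
[21] read 'c'  n12⇒n1 (via fail)
[22] read 'a'  n1⇒n10  → match P3@[21:22]
[23] read 'c'  n10⇒n1 (via fail)
[24] read 'c'  n1⇒n5
[25] read 'c'  n5⇒n5 (via fail)
[26] read 'a'  n5⇒n6  → match P3@[25:26]
[27] read 'c'  n6⇒n1 (via fail)
[28] read 'c'  n1⇒n5
[29] read 'c'  n5⇒n5 (via fail)
[30] read 'b'  n5⇒n2 (via fail)  → match P0@[29:30],P5@[30:30]
[31] read 'b'  n2⇒n3 (via fail)  → match P5@[31:31]
[32] read 'a'  n3⇒n4  → match P1@[31:32]
[33] read 'c'  n4⇒n1 (via fail)
[34] read 'c'  n1⇒n5
[35] read 'c'  n5⇒n5 (via fail)
[36] read 'b'  n5⇒n2 (via fail)  → match P0@[35:36],P5@[36:36]
[37] read 'a'  n2⇒n4 (via fail)  → match P1@[36:37]
[38] read 'c'  n4⇒n1 (via fail)
[39] read 'c'  n1⇒n5
[40] read 'a'  n5⇒n6  → match P3@[39:40]
[41] read 'a'  n6⇒n12 (via fail)  → match P4@[40:41]
[42] read 'c'  n12⇒n1 (via fail)
[43] read 'b'  n1⇒n2  → match P0@[42:43],P5@[43:43]
[44] read 'c'  n2⇒n1 (via fail)
[45] read 'c'  n1⇒n5
[46] read 'c'  n5⇒n5 (via fail)
[47] read 'a'  n5⇒n6  → match P3@[46:47]
[48] read 'b'  n6⇒n7  → match P5@[48:48]
[49] read 'a'  n7⇒n8  → match P1@[48:49]
[50] read 'b'  n8⇒n9  → match P2@[45:50],P5@[50:50]
[51] read 'c'  n9⇒n1 (via fail)
[52] read 'a'  n1⇒n10  → match P3@[51:52]
[53] read 'b'  n10⇒n3 (via fail)  → match P5@[53:53]
[54] read 'a'  n3⇒n4  → match P1@[53:54]
[55] read 'a'  n4⇒n12 (via fail)  → match P4@[54:55]
[56] read 'b'  n12⇒n3 (via fail)  → match P5@[56:56]
[57] read 'a'  n3⇒n4  → match P1@[56:57]
[58] read 'a'  n4⇒n12 (via fail)  → match P4@[57:58]
[59] read 'a'  n12⇒n12 (via fail)  → match P4@[58:59]
[60] read 'c'  n12⇒n1 (via fail)
[61] read 'b'  n1⇒n2  → match P0@[60:61],P5@[61:61]
[62] read 'c'  n2⇒n1 (via fail)
[63] read 'c'  n1⇒n5
[64] read 'c'  n5⇒n5 (via fail)
[65] read 'c'  n5⇒n5 (via fail)

Matches: [[2,3],[3,4],[4,5],[6,3],[7,5],[9,0],[9,5],[10,1],[11,4],[12,4],[13,4],[14,5],[15,1],[17,3],[19,3],[20,4],[22,3],[26,3],[30,0],[30,5],[31,5],[32,1],[36,0],[36,5],[37,1],[40,3],[41,4],[43,0],[43,5],[47,3],[48,5],[49,1],[50,2],[50,5],[52,3],[53,5],[54,1],[55,4],[56,5],[57,1],[58,4],[59,4],[61,0],[61,5]]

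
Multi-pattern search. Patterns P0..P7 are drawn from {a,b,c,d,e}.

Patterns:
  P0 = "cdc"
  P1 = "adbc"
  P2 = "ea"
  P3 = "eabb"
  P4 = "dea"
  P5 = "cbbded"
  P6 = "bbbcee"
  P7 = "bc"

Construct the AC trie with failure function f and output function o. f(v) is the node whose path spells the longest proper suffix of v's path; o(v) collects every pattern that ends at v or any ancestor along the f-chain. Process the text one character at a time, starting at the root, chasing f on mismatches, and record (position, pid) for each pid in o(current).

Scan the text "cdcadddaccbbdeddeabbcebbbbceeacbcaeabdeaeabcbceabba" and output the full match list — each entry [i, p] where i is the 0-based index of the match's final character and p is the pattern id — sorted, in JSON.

Build:
Trie (insert patterns):
  0='ε' goto a→4 b→20 c→1 d→12 e→8
  1='c' goto b→15 d→2
  2='cd' goto c→3
  3='cdc' goto ·  [P0 ends]
  4='a' goto d→5
  5='ad' goto b→6
  6='adb' goto c→7
  7='adbc' goto ·  [P1 ends]
  8='e' goto a→9
  9='ea' goto b→10  [P2 ends]
  10='eab' goto b→11
  11='eabb' goto ·  [P3 ends]
  12='d' goto e→13
  13='de' goto a→14
  14='dea' goto ·  [P4 ends]
  15='cb' goto b→16
  16='cbb' goto d→17
  17='cbbd' goto e→18
  18='cbbde' goto d→19
  19='cbbded' goto ·  [P5 ends]
  20='b' goto b→21 c→26
  21='bb' goto b→22
  22='bbb' goto c→23
  23='bbbc' goto e→24
  24='bbbce' goto e→25
  25='bbbcee' goto ·  [P6 ends]
  26='bc' goto ·  [P7 ends]

Failure links (BFS by depth):
  fail(1) 'c': from fail(0)=0 chase 'c': 0 ⇒ 0;  out=∅∪out(0)=∅
  fail(4) 'a': from fail(0)=0 chase 'a': 0 ⇒ 0;  out=∅∪out(0)=∅
  fail(8) 'e': from fail(0)=0 chase 'e': 0 ⇒ 0;  out=∅∪out(0)=∅
  fail(12) 'd': from fail(0)=0 chase 'd': 0 ⇒ 0;  out=∅∪out(0)=∅
  fail(20) 'b': from fail(0)=0 chase 'b': 0 ⇒ 0;  out=∅∪out(0)=∅
  fail(2) 'cd': from fail(1)=0 chase 'd': 0 ⇒ 12;  out=∅∪out(12)=∅
  fail(5) 'ad': from fail(4)=0 chase 'd': 0 ⇒ 12;  out=∅∪out(12)=∅
  fail(9) 'ea': from fail(8)=0 chase 'a': 0 ⇒ 4;  out={2}∪out(4)={2}
  fail(13) 'de': from fail(12)=0 chase 'e': 0 ⇒ 8;  out=∅∪out(8)=∅
  fail(15) 'cb': from fail(1)=0 chase 'b': 0 ⇒ 20;  out=∅∪out(20)=∅
  fail(21) 'bb': from fail(20)=0 chase 'b': 0 ⇒ 20;  out=∅∪out(20)=∅
  fail(26) 'bc': from fail(20)=0 chase 'c': 0 ⇒ 1;  out={7}∪out(1)={7}
  fail(3) 'cdc': from fail(2)=12 chase 'c': 12→0 ⇒ 1;  out={0}∪out(1)={0}
  fail(6) 'adb': from fail(5)=12 chase 'b': 12→0 ⇒ 20;  out=∅∪out(20)=∅
  fail(10) 'eab': from fail(9)=4 chase 'b': 4→0 ⇒ 20;  out=∅∪out(20)=∅
  fail(14) 'dea': from fail(13)=8 chase 'a': 8 ⇒ 9;  out={4}∪out(9)={2,4}
  fail(16) 'cbb': from fail(15)=20 chase 'b': 20 ⇒ 21;  out=∅∪out(21)=∅
  fail(22) 'bbb': from fail(21)=20 chase 'b': 20 ⇒ 21;  out=∅∪out(21)=∅
  fail(7) 'adbc': from fail(6)=20 chase 'c': 20 ⇒ 26;  out={1}∪out(26)={1,7}
  fail(11) 'eabb': from fail(10)=20 chase 'b': 20 ⇒ 21;  out={3}∪out(21)={3}
  fail(17) 'cbbd': from fail(16)=21 chase 'd': 21→20→0 ⇒ 12;  out=∅∪out(12)=∅
  fail(23) 'bbbc': from fail(22)=21 chase 'c': 21→20 ⇒ 26;  out=∅∪out(26)={7}
  fail(18) 'cbbde': from fail(17)=12 chase 'e': 12 ⇒ 13;  out=∅∪out(13)=∅
  fail(24) 'bbbce': from fail(23)=26 chase 'e': 26→1→0 ⇒ 8;  out=∅∪out(8)=∅
  fail(19) 'cbbded': from fail(18)=13 chase 'd': 13→8→0 ⇒ 12;  out={5}∪out(12)={5}
  fail(25) 'bbbcee': from fail(24)=8 chase 'e': 8→0 ⇒ 8;  out={6}∪out(8)={6}

Run:
pos 0 'c': at 1
pos 1 'd': at 2
pos 2 'c': at 3  emit P0@[0:2]
pos 3 'a': at 4 (via fail)
pos 4 'd': at 5
pos 5 'd': at 12 (via fail)
pos 6 'd': at 12 (via fail)
pos 7 'a': at 4 (via fail)
pos 8 'c': at 1 (via fail)
pos 9 'c': at 1 (via fail)
pos 10 'b': at 15
pos 11 'b': at 16
pos 12 'd': at 17
pos 13 'e': at 18
pos 14 'd': at 19  emit P5@[9:14]
pos 15 'd': at 12 (via fail)
pos 16 'e': at 13
pos 17 'a': at 14  emit P2@[16:17],P4@[15:17]
pos 18 'b': at 10 (via fail)
pos 19 'b': at 11  emit P3@[16:19]
pos 20 'c': at 26 (via fail)  emit P7@[19:20]
pos 21 'e': at 8 (via fail)
pos 22 'b': at 20 (via fail)
pos 23 'b': at 21
pos 24 'b': at 22
pos 25 'b': at 22 (via fail)
pos 26 'c': at 23  emit P7@[25:26]
pos 27 'e': at 24
pos 28 'e': at 25  emit P6@[23:28]
pos 29 'a': at 9 (via fail)  emit P2@[28:29]
pos 30 'c': at 1 (via fail)
pos 31 'b': at 15
pos 32 'c': at 26 (via fail)  emit P7@[31:32]
pos 33 'a': at 4 (via fail)
pos 34 'e': at 8 (via fail)
pos 35 'a': at 9  emit P2@[34:35]
pos 36 'b': at 10
pos 37 'd': at 12 (via fail)
pos 38 'e': at 13
pos 39 'a': at 14  emit P2@[38:39],P4@[37:39]
pos 40 'e': at 8 (via fail)
pos 41 'a': at 9  emit P2@[40:41]
pos 42 'b': at 10
pos 43 'c': at 26 (via fail)  emit P7@[42:43]
pos 44 'b': at 15 (via fail)
pos 45 'c': at 26 (via fail)  emit P7@[44:45]
pos 46 'e': at 8 (via fail)
pos 47 'a': at 9  emit P2@[46:47]
pos 48 'b': at 10
pos 49 'b': at 11  emit P3@[46:49]
pos 50 'a': at 4 (via fail)

Matches: [[2,0],[14,5],[17,2],[17,4],[19,3],[20,7],[26,7],[28,6],[29,2],[32,7],[35,2],[39,2],[39,4],[41,2],[43,7],[45,7],[47,2],[49,3]]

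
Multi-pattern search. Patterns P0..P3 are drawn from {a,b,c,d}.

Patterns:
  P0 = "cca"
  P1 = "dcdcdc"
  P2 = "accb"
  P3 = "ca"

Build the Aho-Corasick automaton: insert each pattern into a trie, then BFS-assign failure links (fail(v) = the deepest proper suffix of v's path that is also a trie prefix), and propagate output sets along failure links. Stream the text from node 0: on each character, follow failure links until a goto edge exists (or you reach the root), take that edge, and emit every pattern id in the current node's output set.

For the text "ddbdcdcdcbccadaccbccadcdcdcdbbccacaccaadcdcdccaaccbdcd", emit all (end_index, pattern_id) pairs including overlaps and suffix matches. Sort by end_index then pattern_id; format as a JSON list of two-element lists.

Construct AC machine:
Trie (insert patterns):
  0='ε' goto a→10 c→1 d→4
  1='c' goto a→14 c→2
  2='cc' goto a→3
  3='cca' goto ·  ←P0
  4='d' goto c→5
  5='dc' goto d→6
  6='dcd' goto c→7
  7='dcdc' goto d→8
  8='dcdcd' goto c→9
  9='dcdcdc' goto ·  ←P1
  10='a' goto c→11
  11='ac' goto c→12
  12='acc' goto b→13
  13='accb' goto ·  ←P2
  14='ca' goto ·  ←P3

Failure links (BFS by depth):
  n1('c'): parent n0 fail=0; on 'c' 0 → fail=0;  out ∅∪∅=∅
  n4('d'): parent n0 fail=0; on 'd' 0 → fail=0;  out ∅∪∅=∅
  n10('a'): parent n0 fail=0; on 'a' 0 → fail=0;  out ∅∪∅=∅
  n2('cc'): parent n1 fail=0; on 'c' 0 → fail=1;  out ∅∪∅=∅
  n5('dc'): parent n4 fail=0; on 'c' 0 → fail=1;  out ∅∪∅=∅
  n11('ac'): parent n10 fail=0; on 'c' 0 → fail=1;  out ∅∪∅=∅
  n14('ca'): parent n1 fail=0; on 'a' 0 → fail=10;  out {3}∪∅={3}
  n3('cca'): parent n2 fail=1; on 'a' 1 → fail=14;  out {0}∪{3}={0,3}
  n6('dcd'): parent n5 fail=1; on 'd' 1→0 → fail=4;  out ∅∪∅=∅
  n12('acc'): parent n11 fail=1; on 'c' 1 → fail=2;  out ∅∪∅=∅
  n7('dcdc'): parent n6 fail=4; on 'c' 4 → fail=5;  out ∅∪∅=∅
  n13('accb'): parent n12 fail=2; on 'b' 2→1→0 → fail=0;  out {2}∪∅={2}
  n8('dcdcd'): parent n7 fail=5; on 'd' 5 → fail=6;  out ∅∪∅=∅
  n9('dcdcdc'): parent n8 fail=6; on 'c' 6 → fail=7;  out {1}∪∅={1}

Run:
pos 0 'd': at 4
pos 1 'd': at 4 (fail-walked)
pos 2 'b': at 0 (fail-walked)
pos 3 'd': at 4
pos 4 'c': at 5
pos 5 'd': at 6
pos 6 'c': at 7
pos 7 'd': at 8
pos 8 'c': at 9  emit P1@[3:8]
pos 9 'b': at 0 (fail-walked)
pos 10 'c': at 1
pos 11 'c': at 2
pos 12 'a': at 3  emit P0@[10:12],P3@[11:12]
pos 13 'd': at 4 (fail-walked)
pos 14 'a': at 10 (fail-walked)
pos 15 'c': at 11
pos 16 'c': at 12
pos 17 'b': at 13  emit P2@[14:17]
pos 18 'c': at 1 (fail-walked)
pos 19 'c': at 2
pos 20 'a': at 3  emit P0@[18:20],P3@[19:20]
pos 21 'd': at 4 (fail-walked)
pos 22 'c': at 5
pos 23 'd': at 6
pos 24 'c': at 7
pos 25 'd': at 8
pos 26 'c': at 9  emit P1@[21:26]
pos 27 'd': at 8 (fail-walked)
pos 28 'b': at 0 (fail-walked)
pos 29 'b': at 0
pos 30 'c': at 1
pos 31 'c': at 2
pos 32 'a': at 3  emit P0@[30:32],P3@[31:32]
pos 33 'c': at 11 (fail-walked)
pos 34 'a': at 14 (fail-walked)  emit P3@[33:34]
pos 35 'c': at 11 (fail-walked)
pos 36 'c': at 12
pos 37 'a': at 3 (fail-walked)  emit P0@[35:37],P3@[36:37]
pos 38 'a': at 10 (fail-walked)
pos 39 'd': at 4 (fail-walked)
pos 40 'c': at 5
pos 41 'd': at 6
pos 42 'c': at 7
pos 43 'd': at 8
pos 44 'c': at 9  emit P1@[39:44]
pos 45 'c': at 2 (fail-walked)
pos 46 'a': at 3  emit P0@[44:46],P3@[45:46]
pos 47 'a': at 10 (fail-walked)
pos 48 'c': at 11
pos 49 'c': at 12
pos 50 'b': at 13  emit P2@[47:50]
pos 51 'd': at 4 (fail-walked)
pos 52 'c': at 5
pos 53 'd': at 6

Result: [[8,1],[12,0],[12,3],[17,2],[20,0],[20,3],[26,1],[32,0],[32,3],[34,3],[37,0],[37,3],[44,1],[46,0],[46,3],[50,2]]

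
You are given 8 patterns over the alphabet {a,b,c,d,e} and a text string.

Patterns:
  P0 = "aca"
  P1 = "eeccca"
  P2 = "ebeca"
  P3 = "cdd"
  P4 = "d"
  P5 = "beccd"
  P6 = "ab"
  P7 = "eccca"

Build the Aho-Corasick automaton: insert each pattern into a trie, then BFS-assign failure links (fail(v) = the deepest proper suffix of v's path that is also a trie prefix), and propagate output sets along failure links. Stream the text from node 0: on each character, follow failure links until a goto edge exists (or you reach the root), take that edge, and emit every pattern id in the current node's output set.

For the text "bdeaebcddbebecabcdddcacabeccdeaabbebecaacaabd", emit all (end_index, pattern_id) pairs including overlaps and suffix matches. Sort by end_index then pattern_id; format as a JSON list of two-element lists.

Build:
Trie nodes:
  n0 'ε': a→1 b→18 c→14 d→17 e→4
  n1 'a': b→23 c→2
  n2 'ac': a→3
  n3 'aca': ·  ←P0
  n4 'e': b→10 c→24 e→5
  n5 'ee': c→6
  n6 'eec': c→7
  n7 'eecc': c→8
  n8 'eeccc': a→9
  n9 'eeccca': ·  ←P1
  n10 'eb': e→11
  n11 'ebe': c→12
  n12 'ebec': a→13
  n13 'ebeca': ·  ←P2
  n14 'c': d→15
  n15 'cd': d→16
  n16 'cdd': ·  ←P3
  n17 'd': ·  ←P4
  n18 'b': e→19
  n19 'be': c→20
  n20 'bec': c→21
  n21 'becc': d→22
  n22 'beccd': ·  ←P5
  n23 'ab': ·  ←P6
  n24 'ec': c→25
  n25 'ecc': c→26
  n26 'eccc': a→27
  n27 'eccca': ·  ←P7

BFS fail/out derivation:
  n1('a'): parent n0 fail=0; on 'a' 0 → fail=0;  out ∅∪∅=∅
  n4('e'): parent n0 fail=0; on 'e' 0 → fail=0;  out ∅∪∅=∅
  n14('c'): parent n0 fail=0; on 'c' 0 → fail=0;  out ∅∪∅=∅
  n17('d'): parent n0 fail=0; on 'd' 0 → fail=0;  out {4}∪∅={4}
  n18('b'): parent n0 fail=0; on 'b' 0 → fail=0;  out ∅∪∅=∅
  n2('ac'): parent n1 fail=0; on 'c' 0 → fail=14;  out ∅∪∅=∅
  n5('ee'): parent n4 fail=0; on 'e' 0 → fail=4;  out ∅∪∅=∅
  n10('eb'): parent n4 fail=0; on 'b' 0 → fail=18;  out ∅∪∅=∅
  n15('cd'): parent n14 fail=0; on 'd' 0 → fail=17;  out ∅∪{4}={4}
  n19('be'): parent n18 fail=0; on 'e' 0 → fail=4;  out ∅∪∅=∅
  n23('ab'): parent n1 fail=0; on 'b' 0 → fail=18;  out {6}∪∅={6}
  n24('ec'): parent n4 fail=0; on 'c' 0 → fail=14;  out ∅∪∅=∅
  n3('aca'): parent n2 fail=14; on 'a' 14→0 → fail=1;  out {0}∪∅={0}
  n6('eec'): parent n5 fail=4; on 'c' 4 → fail=24;  out ∅∪∅=∅
  n11('ebe'): parent n10 fail=18; on 'e' 18 → fail=19;  out ∅∪∅=∅
  n16('cdd'): parent n15 fail=17; on 'd' 17→0 → fail=17;  out {3}∪{4}={3,4}
  n20('bec'): parent n19 fail=4; on 'c' 4 → fail=24;  out ∅∪∅=∅
  n25('ecc'): parent n24 fail=14; on 'c' 14→0 → fail=14;  out ∅∪∅=∅
  n7('eecc'): parent n6 fail=24; on 'c' 24 → fail=25;  out ∅∪∅=∅
  n12('ebec'): parent n11 fail=19; on 'c' 19 → fail=20;  out ∅∪∅=∅
  n21('becc'): parent n20 fail=24; on 'c' 24 → fail=25;  out ∅∪∅=∅
  n26('eccc'): parent n25 fail=14; on 'c' 14→0 → fail=14;  out ∅∪∅=∅
  n8('eeccc'): parent n7 fail=25; on 'c' 25 → fail=26;  out ∅∪∅=∅
  n13('ebeca'): parent n12 fail=20; on 'a' 20→24→14→0 → fail=1;  out {2}∪∅={2}
  n22('beccd'): parent n21 fail=25; on 'd' 25→14 → fail=15;  out {5}∪{4}={4,5}
  n27('eccca'): parent n26 fail=14; on 'a' 14→0 → fail=1;  out {7}∪∅={7}
  n9('eeccca'): parent n8 fail=26; on 'a' 26 → fail=27;  out {1}∪{7}={1,7}

Text stream:
pos 0 'b': at 18
pos 1 'd': at 17 (via fail)  ** P4@[1:1]
pos 2 'e': at 4 (via fail)
pos 3 'a': at 1 (via fail)
pos 4 'e': at 4 (via fail)
pos 5 'b': at 10
pos 6 'c': at 14 (via fail)
pos 7 'd': at 15  ** P4@[7:7]
pos 8 'd': at 16  ** P3@[6:8],P4@[8:8]
pos 9 'b': at 18 (via fail)
pos 10 'e': at 19
pos 11 'b': at 10 (via fail)
pos 12 'e': at 11
pos 13 'c': at 12
pos 14 'a': at 13  ** P2@[10:14]
pos 15 'b': at 23 (via fail)  ** P6@[14:15]
pos 16 'c': at 14 (via fail)
pos 17 'd': at 15  ** P4@[17:17]
pos 18 'd': at 16  ** P3@[16:18],P4@[18:18]
pos 19 'd': at 17 (via fail)  ** P4@[19:19]
pos 20 'c': at 14 (via fail)
pos 21 'a': at 1 (via fail)
pos 22 'c': at 2
pos 23 'a': at 3  ** P0@[21:23]
pos 24 'b': at 23 (via fail)  ** P6@[23:24]
pos 25 'e': at 19 (via fail)
pos 26 'c': at 20
pos 27 'c': at 21
pos 28 'd': at 22  ** P4@[28:28],P5@[24:28]
pos 29 'e': at 4 (via fail)
pos 30 'a': at 1 (via fail)
pos 31 'a': at 1 (via fail)
pos 32 'b': at 23  ** P6@[31:32]
pos 33 'b': at 18 (via fail)
pos 34 'e': at 19
pos 35 'b': at 10 (via fail)
pos 36 'e': at 11
pos 37 'c': at 12
pos 38 'a': at 13  ** P2@[34:38]
pos 39 'a': at 1 (via fail)
pos 40 'c': at 2
pos 41 'a': at 3  ** P0@[39:41]
pos 42 'a': at 1 (via fail)
pos 43 'b': at 23  ** P6@[42:43]
pos 44 'd': at 17 (via fail)  ** P4@[44:44]

Result: [[1,4],[7,4],[8,3],[8,4],[14,2],[15,6],[17,4],[18,3],[18,4],[19,4],[23,0],[24,6],[28,4],[28,5],[32,6],[38,2],[41,0],[43,6],[44,4]]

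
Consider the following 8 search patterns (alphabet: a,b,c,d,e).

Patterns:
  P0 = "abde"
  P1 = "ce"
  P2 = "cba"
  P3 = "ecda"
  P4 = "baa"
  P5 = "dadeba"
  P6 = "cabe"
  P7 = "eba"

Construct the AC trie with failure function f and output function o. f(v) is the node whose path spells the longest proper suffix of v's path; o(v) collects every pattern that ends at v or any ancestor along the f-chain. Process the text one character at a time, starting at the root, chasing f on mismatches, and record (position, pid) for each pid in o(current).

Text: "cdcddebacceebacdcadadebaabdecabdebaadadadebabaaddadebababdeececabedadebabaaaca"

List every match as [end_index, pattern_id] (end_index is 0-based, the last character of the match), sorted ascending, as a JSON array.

Build automaton:
Trie nodes:
  n0 'ε': a→1 b→13 c→5 d→16 e→9
  n1 'a': b→2
  n2 'ab': d→3
  n3 'abd': e→4
  n4 'abde': ·  [P0 ends]
  n5 'c': a→22 b→7 e→6
  n6 'ce': ·  [P1 ends]
  n7 'cb': a→8
  n8 'cba': ·  [P2 ends]
  n9 'e': b→25 c→10
  n10 'ec': d→11
  n11 'ecd': a→12
  n12 'ecda': ·  [P3 ends]
  n13 'b': a→14
  n14 'ba': a→15
  n15 'baa': ·  [P4 ends]
  n16 'd': a→17
  n17 'da': d→18
  n18 'dad': e→19
  n19 'dade': b→20
  n20 'dadeb': a→21
  n21 'dadeba': ·  [P5 ends]
  n22 'ca': b→23
  n23 'cab': e→24
  n24 'cabe': ·  [P6 ends]
  n25 'eb': a→26
  n26 'eba': ·  [P7 ends]

Failure links (BFS by depth):
  fail(1) 'a': from fail(0)=0 chase 'a': 0 ⇒ 0;  out=∅∪out(0)=∅
  fail(5) 'c': from fail(0)=0 chase 'c': 0 ⇒ 0;  out=∅∪out(0)=∅
  fail(9) 'e': from fail(0)=0 chase 'e': 0 ⇒ 0;  out=∅∪out(0)=∅
  fail(13) 'b': from fail(0)=0 chase 'b': 0 ⇒ 0;  out=∅∪out(0)=∅
  fail(16) 'd': from fail(0)=0 chase 'd': 0 ⇒ 0;  out=∅∪out(0)=∅
  fail(2) 'ab': from fail(1)=0 chase 'b': 0 ⇒ 13;  out=∅∪out(13)=∅
  fail(6) 'ce': from fail(5)=0 chase 'e': 0 ⇒ 9;  out={1}∪out(9)={1}
  fail(7) 'cb': from fail(5)=0 chase 'b': 0 ⇒ 13;  out=∅∪out(13)=∅
  fail(10) 'ec': from fail(9)=0 chase 'c': 0 ⇒ 5;  out=∅∪out(5)=∅
  fail(14) 'ba': from fail(13)=0 chase 'a': 0 ⇒ 1;  out=∅∪out(1)=∅
  fail(17) 'da': from fail(16)=0 chase 'a': 0 ⇒ 1;  out=∅∪out(1)=∅
  fail(22) 'ca': from fail(5)=0 chase 'a': 0 ⇒ 1;  out=∅∪out(1)=∅
  fail(25) 'eb': from fail(9)=0 chase 'b': 0 ⇒ 13;  out=∅∪out(13)=∅
  fail(3) 'abd': from fail(2)=13 chase 'd': 13→0 ⇒ 16;  out=∅∪out(16)=∅
  fail(8) 'cba': from fail(7)=13 chase 'a': 13 ⇒ 14;  out={2}∪out(14)={2}
  fail(11) 'ecd': from fail(10)=5 chase 'd': 5→0 ⇒ 16;  out=∅∪out(16)=∅
  fail(15) 'baa': from fail(14)=1 chase 'a': 1→0 ⇒ 1;  out={4}∪out(1)={4}
  fail(18) 'dad': from fail(17)=1 chase 'd': 1→0 ⇒ 16;  out=∅∪out(16)=∅
  fail(23) 'cab': from fail(22)=1 chase 'b': 1 ⇒ 2;  out=∅∪out(2)=∅
  fail(26) 'eba': from fail(25)=13 chase 'a': 13 ⇒ 14;  out={7}∪out(14)={7}
  fail(4) 'abde': from fail(3)=16 chase 'e': 16→0 ⇒ 9;  out={0}∪out(9)={0}
  fail(12) 'ecda': from fail(11)=16 chase 'a': 16 ⇒ 17;  out={3}∪out(17)={3}
  fail(19) 'dade': from fail(18)=16 chase 'e': 16→0 ⇒ 9;  out=∅∪out(9)=∅
  fail(24) 'cabe': from fail(23)=2 chase 'e': 2→13→0 ⇒ 9;  out={6}∪out(9)={6}
  fail(20) 'dadeb': from fail(19)=9 chase 'b': 9 ⇒ 25;  out=∅∪out(25)=∅
  fail(21) 'dadeba': from fail(20)=25 chase 'a': 25 ⇒ 26;  out={5}∪out(26)={5,7}

Text stream:
i=0 'c': node 0→5
i=1 'd': node 5→16 ·f
i=2 'c': node 16→5 ·f
i=3 'd': node 5→16 ·f
i=4 'd': node 16→16 ·f
i=5 'e': node 16→9 ·f
i=6 'b': node 9→25
i=7 'a': node 25→26  → match P7@[5:7]
i=8 'c': node 26→5 ·f
i=9 'c': node 5→5 ·f
i=10 'e': node 5→6  → match P1@[9:10]
i=11 'e': node 6→9 ·f
i=12 'b': node 9→25
i=13 'a': node 25→26  → match P7@[11:13]
i=14 'c': node 26→5 ·f
i=15 'd': node 5→16 ·f
i=16 'c': node 16→5 ·f
i=17 'a': node 5→22
i=18 'd': node 22→16 ·f
i=19 'a': node 16→17
i=20 'd': node 17→18
i=21 'e': node 18→19
i=22 'b': node 19→20
i=23 'a': node 20→21  → match P5@[18:23],P7@[21:23]
i=24 'a': node 21→15 ·f  → match P4@[22:24]
i=25 'b': node 15→2 ·f
i=26 'd': node 2→3
i=27 'e': node 3→4  → match P0@[24:27]
i=28 'c': node 4→10 ·f
i=29 'a': node 10→22 ·f
i=30 'b': node 22→23
i=31 'd': node 23→3 ·f
i=32 'e': node 3→4  → match P0@[29:32]
i=33 'b': node 4→25 ·f
i=34 'a': node 25→26  → match P7@[32:34]
i=35 'a': node 26→15 ·f  → match P4@[33:35]
i=36 'd': node 15→16 ·f
i=37 'a': node 16→17
i=38 'd': node 17→18
i=39 'a': node 18→17 ·f
i=40 'd': node 17→18
i=41 'e': node 18→19
i=42 'b': node 19→20
i=43 'a': node 20→21  → match P5@[38:43],P7@[41:43]
i=44 'b': node 21→2 ·f
i=45 'a': node 2→14 ·f
i=46 'a': node 14→15  → match P4@[44:46]
i=47 'd': node 15→16 ·f
i=48 'd': node 16→16 ·f
i=49 'a': node 16→17
i=50 'd': node 17→18
i=51 'e': node 18→19
i=52 'b': node 19→20
i=53 'a': node 20→21  → match P5@[48:53],P7@[51:53]
i=54 'b': node 21→2 ·f
i=55 'a': node 2→14 ·f
i=56 'b': node 14→2 ·f
i=57 'd': node 2→3
i=58 'e': node 3→4  → match P0@[55:58]
i=59 'e': node 4→9 ·f
i=60 'c': node 9→10
i=61 'e': node 10→6 ·f  → match P1@[60:61]
i=62 'c': node 6→10 ·f
i=63 'a': node 10→22 ·f
i=64 'b': node 22→23
i=65 'e': node 23→24  → match P6@[62:65]
i=66 'd': node 24→16 ·f
i=67 'a': node 16→17
i=68 'd': node 17→18
i=69 'e': node 18→19
i=70 'b': node 19→20
i=71 'a': node 20→21  → match P5@[66:71],P7@[69:71]
i=72 'b': node 21→2 ·f
i=73 'a': node 2→14 ·f
i=74 'a': node 14→15  → match P4@[72:74]
i=75 'a': node 15→1 ·f
i=76 'c': node 1→5 ·f
i=77 'a': node 5→22

Result: [[7,7],[10,1],[13,7],[23,5],[23,7],[24,4],[27,0],[32,0],[34,7],[35,4],[43,5],[43,7],[46,4],[53,5],[53,7],[58,0],[61,1],[65,6],[71,5],[71,7],[74,4]]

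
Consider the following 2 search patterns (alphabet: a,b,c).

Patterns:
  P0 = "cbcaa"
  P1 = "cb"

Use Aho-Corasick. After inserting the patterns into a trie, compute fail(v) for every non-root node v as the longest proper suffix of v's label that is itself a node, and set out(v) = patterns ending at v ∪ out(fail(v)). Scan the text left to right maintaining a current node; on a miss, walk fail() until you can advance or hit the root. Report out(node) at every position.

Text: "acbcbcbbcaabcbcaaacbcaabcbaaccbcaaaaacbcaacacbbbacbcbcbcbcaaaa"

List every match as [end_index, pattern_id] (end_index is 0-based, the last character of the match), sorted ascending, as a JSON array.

Construct AC machine:
Trie nodes:
  0='ε' goto c→1
  1='c' goto b→2
  2='cb' goto c→3  ←P1
  3='cbc' goto a→4
  4='cbca' goto a→5
  5='cbcaa' goto ·  ←P0

Failure links (BFS by depth):
  n1('c'): parent n0 fail=0; on 'c' 0 → fail=0;  out ∅∪∅=∅
  n2('cb'): parent n1 fail=0; on 'b' 0 → fail=0;  out {1}∪∅={1}
  n3('cbc'): parent n2 fail=0; on 'c' 0 → fail=1;  out ∅∪∅=∅
  n4('cbca'): parent n3 fail=1; on 'a' 1→0 → fail=0;  out ∅∪∅=∅
  n5('cbcaa'): parent n4 fail=0; on 'a' 0 → fail=0;  out {0}∪∅={0}

Scan:
[0] read 'a'  n0⇒n0
[1] read 'c'  n0⇒n1
[2] read 'b'  n1⇒n2  → match P1@[1:2]
[3] read 'c'  n2⇒n3
[4] read 'b'  n3⇒n2 (via fail)  → match P1@[3:4]
[5] read 'c'  n2⇒n3
[6] read 'b'  n3⇒n2 (via fail)  → match P1@[5:6]
[7] read 'b'  n2⇒n0 (via fail)
[8] read 'c'  n0⇒n1
[9] read 'a'  n1⇒n0 (via fail)
[10] read 'a'  n0⇒n0
[11] read 'b'  n0⇒n0
[12] read 'c'  n0⇒n1
[13] read 'b'  n1⇒n2  → match P1@[12:13]
[14] read 'c'  n2⇒n3
[15] read 'a'  n3⇒n4
[16] read 'a'  n4⇒n5  → match P0@[12:16]
[17] read 'a'  n5⇒n0 (via fail)
[18] read 'c'  n0⇒n1
[19] read 'b'  n1⇒n2  → match P1@[18:19]
[20] read 'c'  n2⇒n3
[21] read 'a'  n3⇒n4
[22] read 'a'  n4⇒n5  → match P0@[18:22]
[23] read 'b'  n5⇒n0 (via fail)
[24] read 'c'  n0⇒n1
[25] read 'b'  n1⇒n2  → match P1@[24:25]
[26] read 'a'  n2⇒n0 (via fail)
[27] read 'a'  n0⇒n0
[28] read 'c'  n0⇒n1
[29] read 'c'  n1⇒n1 (via fail)
[30] read 'b'  n1⇒n2  → match P1@[29:30]
[31] read 'c'  n2⇒n3
[32] read 'a'  n3⇒n4
[33] read 'a'  n4⇒n5  → match P0@[29:33]
[34] read 'a'  n5⇒n0 (via fail)
[35] read 'a'  n0⇒n0
[36] read 'a'  n0⇒n0
[37] read 'c'  n0⇒n1
[38] read 'b'  n1⇒n2  → match P1@[37:38]
[39] read 'c'  n2⇒n3
[40] read 'a'  n3⇒n4
[41] read 'a'  n4⇒n5  → match P0@[37:41]
[42] read 'c'  n5⇒n1 (via fail)
[43] read 'a'  n1⇒n0 (via fail)
[44] read 'c'  n0⇒n1
[45] read 'b'  n1⇒n2  → match P1@[44:45]
[46] read 'b'  n2⇒n0 (via fail)
[47] read 'b'  n0⇒n0
[48] read 'a'  n0⇒n0
[49] read 'c'  n0⇒n1
[50] read 'b'  n1⇒n2  → match P1@[49:50]
[51] read 'c'  n2⇒n3
[52] read 'b'  n3⇒n2 (via fail)  → match P1@[51:52]
[53] read 'c'  n2⇒n3
[54] read 'b'  n3⇒n2 (via fail)  → match P1@[53:54]
[55] read 'c'  n2⇒n3
[56] read 'b'  n3⇒n2 (via fail)  → match P1@[55:56]
[57] read 'c'  n2⇒n3
[58] read 'a'  n3⇒n4
[59] read 'a'  n4⇒n5  → match P0@[55:59]
[60] read 'a'  n5⇒n0 (via fail)
[61] read 'a'  n0⇒n0

Matches: [[2,1],[4,1],[6,1],[13,1],[16,0],[19,1],[22,0],[25,1],[30,1],[33,0],[38,1],[41,0],[45,1],[50,1],[52,1],[54,1],[56,1],[59,0]]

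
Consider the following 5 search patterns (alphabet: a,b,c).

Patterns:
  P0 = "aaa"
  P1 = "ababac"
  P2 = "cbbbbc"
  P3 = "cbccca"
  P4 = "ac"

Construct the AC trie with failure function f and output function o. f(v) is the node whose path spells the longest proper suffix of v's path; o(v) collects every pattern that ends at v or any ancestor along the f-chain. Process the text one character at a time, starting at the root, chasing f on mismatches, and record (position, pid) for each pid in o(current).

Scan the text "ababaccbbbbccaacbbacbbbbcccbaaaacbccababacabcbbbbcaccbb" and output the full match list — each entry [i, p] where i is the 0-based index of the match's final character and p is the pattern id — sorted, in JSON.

Construct AC machine:
Trie nodes:
  0='ε' goto a→1 c→9
  1='a' goto a→2 b→4 c→19
  2='aa' goto a→3
  3='aaa' goto ·  ←P0
  4='ab' goto a→5
  5='aba' goto b→6
  6='abab' goto a→7
  7='ababa' goto c→8
  8='ababac' goto ·  ←P1
  9='c' goto b→10
  10='cb' goto b→11 c→15
  11='cbb' goto b→12
  12='cbbb' goto b→13
  13='cbbbb' goto c→14
  14='cbbbbc' goto ·  ←P2
  15='cbc' goto c→16
  16='cbcc' goto c→17
  17='cbccc' goto a→18
  18='cbccca' goto ·  ←P3
  19='ac' goto ·  ←P4

Failure links (BFS by depth):
  fail(1) 'a': from fail(0)=0 chase 'a': 0 ⇒ 0;  out=∅∪out(0)=∅
  fail(9) 'c': from fail(0)=0 chase 'c': 0 ⇒ 0;  out=∅∪out(0)=∅
  fail(2) 'aa': from fail(1)=0 chase 'a': 0 ⇒ 1;  out=∅∪out(1)=∅
  fail(4) 'ab': from fail(1)=0 chase 'b': 0 ⇒ 0;  out=∅∪out(0)=∅
  fail(10) 'cb': from fail(9)=0 chase 'b': 0 ⇒ 0;  out=∅∪out(0)=∅
  fail(19) 'ac': from fail(1)=0 chase 'c': 0 ⇒ 9;  out={4}∪out(9)={4}
  fail(3) 'aaa': from fail(2)=1 chase 'a': 1 ⇒ 2;  out={0}∪out(2)={0}
  fail(5) 'aba': from fail(4)=0 chase 'a': 0 ⇒ 1;  out=∅∪out(1)=∅
  fail(11) 'cbb': from fail(10)=0 chase 'b': 0 ⇒ 0;  out=∅∪out(0)=∅
  fail(15) 'cbc': from fail(10)=0 chase 'c': 0 ⇒ 9;  out=∅∪out(9)=∅
  fail(6) 'abab': from fail(5)=1 chase 'b': 1 ⇒ 4;  out=∅∪out(4)=∅
  fail(12) 'cbbb': from fail(11)=0 chase 'b': 0 ⇒ 0;  out=∅∪out(0)=∅
  fail(16) 'cbcc': from fail(15)=9 chase 'c': 9→0 ⇒ 9;  out=∅∪out(9)=∅
  fail(7) 'ababa': from fail(6)=4 chase 'a': 4 ⇒ 5;  out=∅∪out(5)=∅
  fail(13) 'cbbbb': from fail(12)=0 chase 'b': 0 ⇒ 0;  out=∅∪out(0)=∅
  fail(17) 'cbccc': from fail(16)=9 chase 'c': 9→0 ⇒ 9;  out=∅∪out(9)=∅
  fail(8) 'ababac': from fail(7)=5 chase 'c': 5→1 ⇒ 19;  out={1}∪out(19)={1,4}
  fail(14) 'cbbbbc': from fail(13)=0 chase 'c': 0 ⇒ 9;  out={2}∪out(9)={2}
  fail(18) 'cbccca': from fail(17)=9 chase 'a': 9→0 ⇒ 1;  out={3}∪out(1)={3}

Scan:
[0] read 'a'  n0⇒n1
[1] read 'b'  n1⇒n4
[2] read 'a'  n4⇒n5
[3] read 'b'  n5⇒n6
[4] read 'a'  n6⇒n7
[5] read 'c'  n7⇒n8  → match P1@[0:5],P4@[4:5]
[6] read 'c'  n8⇒n9 (via fail)
[7] read 'b'  n9⇒n10
[8] read 'b'  n10⇒n11
[9] read 'b'  n11⇒n12
[10] read 'b'  n12⇒n13
[11] read 'c'  n13⇒n14  → match P2@[6:11]
[12] read 'c'  n14⇒n9 (via fail)
[13] read 'a'  n9⇒n1 (via fail)
[14] read 'a'  n1⇒n2
[15] read 'c'  n2⇒n19 (via fail)  → match P4@[14:15]
[16] read 'b'  n19⇒n10 (via fail)
[17] read 'b'  n10⇒n11
[18] read 'a'  n11⇒n1 (via fail)
[19] read 'c'  n1⇒n19  → match P4@[18:19]
[20] read 'b'  n19⇒n10 (via fail)
[21] read 'b'  n10⇒n11
[22] read 'b'  n11⇒n12
[23] read 'b'  n12⇒n13
[24] read 'c'  n13⇒n14  → match P2@[19:24]
[25] read 'c'  n14⇒n9 (via fail)
[26] read 'c'  n9⇒n9 (via fail)
[27] read 'b'  n9⇒n10
[28] read 'a'  n10⇒n1 (via fail)
[29] read 'a'  n1⇒n2
[30] read 'a'  n2⇒n3  → match P0@[28:30]
[31] read 'a'  n3⇒n3 (via fail)  → match P0@[29:31]
[32] read 'c'  n3⇒n19 (via fail)  → match P4@[31:32]
[33] read 'b'  n19⇒n10 (via fail)
[34] read 'c'  n10⇒n15
[35] read 'c'  n15⇒n16
[36] read 'a'  n16⇒n1 (via fail)
[37] read 'b'  n1⇒n4
[38] read 'a'  n4⇒n5
[39] read 'b'  n5⇒n6
[40] read 'a'  n6⇒n7
[41] read 'c'  n7⇒n8  → match P1@[36:41],P4@[40:41]
[42] read 'a'  n8⇒n1 (via fail)
[43] read 'b'  n1⇒n4
[44] read 'c'  n4⇒n9 (via fail)
[45] read 'b'  n9⇒n10
[46] read 'b'  n10⇒n11
[47] read 'b'  n11⇒n12
[48] read 'b'  n12⇒n13
[49] read 'c'  n13⇒n14  → match P2@[44:49]
[50] read 'a'  n14⇒n1 (via fail)
[51] read 'c'  n1⇒n19  → match P4@[50:51]
[52] read 'c'  n19⇒n9 (via fail)
[53] read 'b'  n9⇒n10
[54] read 'b'  n10⇒n11

All matches (sorted): [[5,1],[5,4],[11,2],[15,4],[19,4],[24,2],[30,0],[31,0],[32,4],[41,1],[41,4],[49,2],[51,4]]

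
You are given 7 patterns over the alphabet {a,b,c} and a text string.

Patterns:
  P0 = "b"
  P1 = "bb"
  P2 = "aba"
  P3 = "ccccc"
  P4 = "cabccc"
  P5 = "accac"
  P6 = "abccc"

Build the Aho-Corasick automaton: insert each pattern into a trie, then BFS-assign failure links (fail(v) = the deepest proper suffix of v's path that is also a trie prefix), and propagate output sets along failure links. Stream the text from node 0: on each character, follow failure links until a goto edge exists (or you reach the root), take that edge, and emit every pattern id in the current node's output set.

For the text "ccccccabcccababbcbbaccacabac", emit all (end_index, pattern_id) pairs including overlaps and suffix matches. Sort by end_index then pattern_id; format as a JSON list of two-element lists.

Build automaton:
Trie (insert patterns):
  n0 'ε': a→3 b→1 c→6
  n1 'b': b→2  ←P0
  n2 'bb': ·  ←P1
  n3 'a': b→4 c→16
  n4 'ab': a→5 c→20
  n5 'aba': ·  ←P2
  n6 'c': a→11 c→7
  n7 'cc': c→8
  n8 'ccc': c→9
  n9 'cccc': c→10
  n10 'ccccc': ·  ←P3
  n11 'ca': b→12
  n12 'cab': c→13
  n13 'cabc': c→14
  n14 'cabcc': c→15
  n15 'cabccc': ·  ←P4
  n16 'ac': c→17
  n17 'acc': a→18
  n18 'acca': c→19
  n19 'accac': ·  ←P5
  n20 'abc': c→21
  n21 'abcc': c→22
  n22 'abccc': ·  ←P6

Failure links (BFS by depth):
  n1('b'): parent n0 fail=0; on 'b' 0 → fail=0;  out {0}∪∅={0}
  n3('a'): parent n0 fail=0; on 'a' 0 → fail=0;  out ∅∪∅=∅
  n6('c'): parent n0 fail=0; on 'c' 0 → fail=0;  out ∅∪∅=∅
  n2('bb'): parent n1 fail=0; on 'b' 0 → fail=1;  out {1}∪{0}={0,1}
  n4('ab'): parent n3 fail=0; on 'b' 0 → fail=1;  out ∅∪{0}={0}
  n7('cc'): parent n6 fail=0; on 'c' 0 → fail=6;  out ∅∪∅=∅
  n11('ca'): parent n6 fail=0; on 'a' 0 → fail=3;  out ∅∪∅=∅
  n16('ac'): parent n3 fail=0; on 'c' 0 → fail=6;  out ∅∪∅=∅
  n5('aba'): parent n4 fail=1; on 'a' 1→0 → fail=3;  out {2}∪∅={2}
  n8('ccc'): parent n7 fail=6; on 'c' 6 → fail=7;  out ∅∪∅=∅
  n12('cab'): parent n11 fail=3; on 'b' 3 → fail=4;  out ∅∪{0}={0}
  n17('acc'): parent n16 fail=6; on 'c' 6 → fail=7;  out ∅∪∅=∅
  n20('abc'): parent n4 fail=1; on 'c' 1→0 → fail=6;  out ∅∪∅=∅
  n9('cccc'): parent n8 fail=7; on 'c' 7 → fail=8;  out ∅∪∅=∅
  n13('cabc'): parent n12 fail=4; on 'c' 4 → fail=20;  out ∅∪∅=∅
  n18('acca'): parent n17 fail=7; on 'a' 7→6 → fail=11;  out ∅∪∅=∅
  n21('abcc'): parent n20 fail=6; on 'c' 6 → fail=7;  out ∅∪∅=∅
  n10('ccccc'): parent n9 fail=8; on 'c' 8 → fail=9;  out {3}∪∅={3}
  n14('cabcc'): parent n13 fail=20; on 'c' 20 → fail=21;  out ∅∪∅=∅
  n19('accac'): parent n18 fail=11; on 'c' 11→3 → fail=16;  out {5}∪∅={5}
  n22('abccc'): parent n21 fail=7; on 'c' 7 → fail=8;  out {6}∪∅={6}
  n15('cabccc'): parent n14 fail=21; on 'c' 21 → fail=22;  out {4}∪{6}={4,6}

Run:
[0] read 'c'  n0⇒n6
[1] read 'c'  n6⇒n7
[2] read 'c'  n7⇒n8
[3] read 'c'  n8⇒n9
[4] read 'c'  n9⇒n10  → match P3@[0:4]
[5] read 'c'  n10⇒n10 ·f  → match P3@[1:5]
[6] read 'a'  n10⇒n11 ·f
[7] read 'b'  n11⇒n12  → match P0@[7:7]
[8] read 'c'  n12⇒n13
[9] read 'c'  n13⇒n14
[10] read 'c'  n14⇒n15  → match P4@[5:10],P6@[6:10]
[11] read 'a'  n15⇒n11 ·f
[12] read 'b'  n11⇒n12  → match P0@[12:12]
[13] read 'a'  n12⇒n5 ·f  → match P2@[11:13]
[14] read 'b'  n5⇒n4 ·f  → match P0@[14:14]
[15] read 'b'  n4⇒n2 ·f  → match P0@[15:15],P1@[14:15]
[16] read 'c'  n2⇒n6 ·f
[17] read 'b'  n6⇒n1 ·f  → match P0@[17:17]
[18] read 'b'  n1⇒n2  → match P0@[18:18],P1@[17:18]
[19] read 'a'  n2⇒n3 ·f
[20] read 'c'  n3⇒n16
[21] read 'c'  n16⇒n17
[22] read 'a'  n17⇒n18
[23] read 'c'  n18⇒n19  → match P5@[19:23]
[24] read 'a'  n19⇒n11 ·f
[25] read 'b'  n11⇒n12  → match P0@[25:25]
[26] read 'a'  n12⇒n5 ·f  → match P2@[24:26]
[27] read 'c'  n5⇒n16 ·f

Result: [[4,3],[5,3],[7,0],[10,4],[10,6],[12,0],[13,2],[14,0],[15,0],[15,1],[17,0],[18,0],[18,1],[23,5],[25,0],[26,2]]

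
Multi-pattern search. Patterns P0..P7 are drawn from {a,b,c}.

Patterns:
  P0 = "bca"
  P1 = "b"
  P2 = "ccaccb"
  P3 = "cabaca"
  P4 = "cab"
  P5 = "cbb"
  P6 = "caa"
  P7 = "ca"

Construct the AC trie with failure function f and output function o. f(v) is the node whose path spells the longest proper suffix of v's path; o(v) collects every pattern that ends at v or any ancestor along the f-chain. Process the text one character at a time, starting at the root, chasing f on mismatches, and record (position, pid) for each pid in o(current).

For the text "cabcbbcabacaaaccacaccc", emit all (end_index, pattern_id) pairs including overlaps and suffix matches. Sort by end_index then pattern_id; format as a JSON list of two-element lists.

Build automaton:
Trie nodes:
  n0 'ε': b→1 c→4
  n1 'b': c→2  [P1 ends]
  n2 'bc': a→3
  n3 'bca': ·  [P0 ends]
  n4 'c': a→10 b→15 c→5
  n5 'cc': a→6
  n6 'cca': c→7
  n7 'ccac': c→8
  n8 'ccacc': b→9
  n9 'ccaccb': ·  [P2 ends]
  n10 'ca': a→17 b→11  [P7 ends]
  n11 'cab': a→12  [P4 ends]
  n12 'caba': c→13
  n13 'cabac': a→14
  n14 'cabaca': ·  [P3 ends]
  n15 'cb': b→16
  n16 'cbb': ·  [P5 ends]
  n17 'caa': ·  [P6 ends]

Failure links (BFS by depth):
  n1('b'): parent n0 fail=0; on 'b' 0 → fail=0;  out {1}∪∅={1}
  n4('c'): parent n0 fail=0; on 'c' 0 → fail=0;  out ∅∪∅=∅
  n2('bc'): parent n1 fail=0; on 'c' 0 → fail=4;  out ∅∪∅=∅
  n5('cc'): parent n4 fail=0; on 'c' 0 → fail=4;  out ∅∪∅=∅
  n10('ca'): parent n4 fail=0; on 'a' 0 → fail=0;  out {7}∪∅={7}
  n15('cb'): parent n4 fail=0; on 'b' 0 → fail=1;  out ∅∪{1}={1}
  n3('bca'): parent n2 fail=4; on 'a' 4 → fail=10;  out {0}∪{7}={0,7}
  n6('cca'): parent n5 fail=4; on 'a' 4 → fail=10;  out ∅∪{7}={7}
  n11('cab'): parent n10 fail=0; on 'b' 0 → fail=1;  out {4}∪{1}={1,4}
  n16('cbb'): parent n15 fail=1; on 'b' 1→0 → fail=1;  out {5}∪{1}={1,5}
  n17('caa'): parent n10 fail=0; on 'a' 0 → fail=0;  out {6}∪∅={6}
  n7('ccac'): parent n6 fail=10; on 'c' 10→0 → fail=4;  out ∅∪∅=∅
  n12('caba'): parent n11 fail=1; on 'a' 1→0 → fail=0;  out ∅∪∅=∅
  n8('ccacc'): parent n7 fail=4; on 'c' 4 → fail=5;  out ∅∪∅=∅
  n13('cabac'): parent n12 fail=0; on 'c' 0 → fail=4;  out ∅∪∅=∅
  n9('ccaccb'): parent n8 fail=5; on 'b' 5→4 → fail=15;  out {2}∪{1}={1,2}
  n14('cabaca'): parent n13 fail=4; on 'a' 4 → fail=10;  out {3}∪{7}={3,7}

Scan:
pos 0 'c': at 4
pos 1 'a': at 10  emit P7@[0:1]
pos 2 'b': at 11  emit P1@[2:2],P4@[0:2]
pos 3 'c': at 2 (fail-walked)
pos 4 'b': at 15 (fail-walked)  emit P1@[4:4]
pos 5 'b': at 16  emit P1@[5:5],P5@[3:5]
pos 6 'c': at 2 (fail-walked)
pos 7 'a': at 3  emit P0@[5:7],P7@[6:7]
pos 8 'b': at 11 (fail-walked)  emit P1@[8:8],P4@[6:8]
pos 9 'a': at 12
pos 10 'c': at 13
pos 11 'a': at 14  emit P3@[6:11],P7@[10:11]
pos 12 'a': at 17 (fail-walked)  emit P6@[10:12]
pos 13 'a': at 0 (fail-walked)
pos 14 'c': at 4
pos 15 'c': at 5
pos 16 'a': at 6  emit P7@[15:16]
pos 17 'c': at 7
pos 18 'a': at 10 (fail-walked)  emit P7@[17:18]
pos 19 'c': at 4 (fail-walked)
pos 20 'c': at 5
pos 21 'c': at 5 (fail-walked)

Matches: [[1,7],[2,1],[2,4],[4,1],[5,1],[5,5],[7,0],[7,7],[8,1],[8,4],[11,3],[11,7],[12,6],[16,7],[18,7]]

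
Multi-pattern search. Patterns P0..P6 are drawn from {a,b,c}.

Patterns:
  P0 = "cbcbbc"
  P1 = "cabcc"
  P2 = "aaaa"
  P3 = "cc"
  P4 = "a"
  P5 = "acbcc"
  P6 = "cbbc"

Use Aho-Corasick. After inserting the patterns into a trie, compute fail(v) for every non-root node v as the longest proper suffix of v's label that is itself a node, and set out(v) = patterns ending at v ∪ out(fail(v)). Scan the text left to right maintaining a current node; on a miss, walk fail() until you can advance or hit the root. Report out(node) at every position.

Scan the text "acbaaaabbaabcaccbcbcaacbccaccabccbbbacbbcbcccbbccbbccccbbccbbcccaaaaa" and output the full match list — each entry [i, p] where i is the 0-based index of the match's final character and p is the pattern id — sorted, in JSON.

Construct AC machine:
Trie nodes:
  0='ε' goto a→11 c→1
  1='c' goto a→7 b→2 c→15
  2='cb' goto b→20 c→3
  3='cbc' goto b→4
  4='cbcb' goto b→5
  5='cbcbb' goto c→6
  6='cbcbbc' goto ·  [P0 ends]
  7='ca' goto b→8
  8='cab' goto c→9
  9='cabc' goto c→10
  10='cabcc' goto ·  [P1 ends]
  11='a' goto a→12 c→16  [P4 ends]
  12='aa' goto a→13
  13='aaa' goto a→14
  14='aaaa' goto ·  [P2 ends]
  15='cc' goto ·  [P3 ends]
  16='ac' goto b→17
  17='acb' goto c→18
  18='acbc' goto c→19
  19='acbcc' goto ·  [P5 ends]
  20='cbb' goto c→21
  21='cbbc' goto ·  [P6 ends]

BFS fail/out derivation:
  fail(1) 'c': from fail(0)=0 chase 'c': 0 ⇒ 0;  out=∅∪out(0)=∅
  fail(11) 'a': from fail(0)=0 chase 'a': 0 ⇒ 0;  out={4}∪out(0)={4}
  fail(2) 'cb': from fail(1)=0 chase 'b': 0 ⇒ 0;  out=∅∪out(0)=∅
  fail(7) 'ca': from fail(1)=0 chase 'a': 0 ⇒ 11;  out=∅∪out(11)={4}
  fail(12) 'aa': from fail(11)=0 chase 'a': 0 ⇒ 11;  out=∅∪out(11)={4}
  fail(15) 'cc': from fail(1)=0 chase 'c': 0 ⇒ 1;  out={3}∪out(1)={3}
  fail(16) 'ac': from fail(11)=0 chase 'c': 0 ⇒ 1;  out=∅∪out(1)=∅
  fail(3) 'cbc': from fail(2)=0 chase 'c': 0 ⇒ 1;  out=∅∪out(1)=∅
  fail(8) 'cab': from fail(7)=11 chase 'b': 11→0 ⇒ 0;  out=∅∪out(0)=∅
  fail(13) 'aaa': from fail(12)=11 chase 'a': 11 ⇒ 12;  out=∅∪out(12)={4}
  fail(17) 'acb': from fail(16)=1 chase 'b': 1 ⇒ 2;  out=∅∪out(2)=∅
  fail(20) 'cbb': from fail(2)=0 chase 'b': 0 ⇒ 0;  out=∅∪out(0)=∅
  fail(4) 'cbcb': from fail(3)=1 chase 'b': 1 ⇒ 2;  out=∅∪out(2)=∅
  fail(9) 'cabc': from fail(8)=0 chase 'c': 0 ⇒ 1;  out=∅∪out(1)=∅
  fail(14) 'aaaa': from fail(13)=12 chase 'a': 12 ⇒ 13;  out={2}∪out(13)={2,4}
  fail(18) 'acbc': from fail(17)=2 chase 'c': 2 ⇒ 3;  out=∅∪out(3)=∅
  fail(21) 'cbbc': from fail(20)=0 chase 'c': 0 ⇒ 1;  out={6}∪out(1)={6}
  fail(5) 'cbcbb': from fail(4)=2 chase 'b': 2 ⇒ 20;  out=∅∪out(20)=∅
  fail(10) 'cabcc': from fail(9)=1 chase 'c': 1 ⇒ 15;  out={1}∪out(15)={1,3}
  fail(19) 'acbcc': from fail(18)=3 chase 'c': 3→1 ⇒ 15;  out={5}∪out(15)={3,5}
  fail(6) 'cbcbbc': from fail(5)=20 chase 'c': 20 ⇒ 21;  out={0}∪out(21)={0,6}

Scan:
i=0 'a': node 0→11  → match P4@[0:0]
i=1 'c': node 11→16
i=2 'b': node 16→17
i=3 'a': node 17→11 (via fail)  → match P4@[3:3]
i=4 'a': node 11→12  → match P4@[4:4]
i=5 'a': node 12→13  → match P4@[5:5]
i=6 'a': node 13→14  → match P2@[3:6],P4@[6:6]
i=7 'b': node 14→0 (via fail)
i=8 'b': node 0→0
i=9 'a': node 0→11  → match P4@[9:9]
i=10 'a': node 11→12  → match P4@[10:10]
i=11 'b': node 12→0 (via fail)
i=12 'c': node 0→1
i=13 'a': node 1→7  → match P4@[13:13]
i=14 'c': node 7→16 (via fail)
i=15 'c': node 16→15 (via fail)  → match P3@[14:15]
i=16 'b': node 15→2 (via fail)
i=17 'c': node 2→3
i=18 'b': node 3→4
i=19 'c': node 4→3 (via fail)
i=20 'a': node 3→7 (via fail)  → match P4@[20:20]
i=21 'a': node 7→12 (via fail)  → match P4@[21:21]
i=22 'c': node 12→16 (via fail)
i=23 'b': node 16→17
i=24 'c': node 17→18
i=25 'c': node 18→19  → match P3@[24:25],P5@[21:25]
i=26 'a': node 19→7 (via fail)  → match P4@[26:26]
i=27 'c': node 7→16 (via fail)
i=28 'c': node 16→15 (via fail)  → match P3@[27:28]
i=29 'a': node 15→7 (via fail)  → match P4@[29:29]
i=30 'b': node 7→8
i=31 'c': node 8→9
i=32 'c': node 9→10  → match P1@[28:32],P3@[31:32]
i=33 'b': node 10→2 (via fail)
i=34 'b': node 2→20
i=35 'b': node 20→0 (via fail)
i=36 'a': node 0→11  → match P4@[36:36]
i=37 'c': node 11→16
i=38 'b': node 16→17
i=39 'b': node 17→20 (via fail)
i=40 'c': node 20→21  → match P6@[37:40]
i=41 'b': node 21→2 (via fail)
i=42 'c': node 2→3
i=43 'c': node 3→15 (via fail)  → match P3@[42:43]
i=44 'c': node 15→15 (via fail)  → match P3@[43:44]
i=45 'b': node 15→2 (via fail)
i=46 'b': node 2→20
i=47 'c': node 20→21  → match P6@[44:47]
i=48 'c': node 21→15 (via fail)  → match P3@[47:48]
i=49 'b': node 15→2 (via fail)
i=50 'b': node 2→20
i=51 'c': node 20→21  → match P6@[48:51]
i=52 'c': node 21→15 (via fail)  → match P3@[51:52]
i=53 'c': node 15→15 (via fail)  → match P3@[52:53]
i=54 'c': node 15→15 (via fail)  → match P3@[53:54]
i=55 'b': node 15→2 (via fail)
i=56 'b': node 2→20
i=57 'c': node 20→21  → match P6@[54:57]
i=58 'c': node 21→15 (via fail)  → match P3@[57:58]
i=59 'b': node 15→2 (via fail)
i=60 'b': node 2→20
i=61 'c': node 20→21  → match P6@[58:61]
i=62 'c': node 21→15 (via fail)  → match P3@[61:62]
i=63 'c': node 15→15 (via fail)  → match P3@[62:63]
i=64 'a': node 15→7 (via fail)  → match P4@[64:64]
i=65 'a': node 7→12 (via fail)  → match P4@[65:65]
i=66 'a': node 12→13  → match P4@[66:66]
i=67 'a': node 13→14  → match P2@[64:67],P4@[67:67]
i=68 'a': node 14→14 (via fail)  → match P2@[65:68],P4@[68:68]

Matches: [[0,4],[3,4],[4,4],[5,4],[6,2],[6,4],[9,4],[10,4],[13,4],[15,3],[20,4],[21,4],[25,3],[25,5],[26,4],[28,3],[29,4],[32,1],[32,3],[36,4],[40,6],[43,3],[44,3],[47,6],[48,3],[51,6],[52,3],[53,3],[54,3],[57,6],[58,3],[61,6],[62,3],[63,3],[64,4],[65,4],[66,4],[67,2],[67,4],[68,2],[68,4]]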